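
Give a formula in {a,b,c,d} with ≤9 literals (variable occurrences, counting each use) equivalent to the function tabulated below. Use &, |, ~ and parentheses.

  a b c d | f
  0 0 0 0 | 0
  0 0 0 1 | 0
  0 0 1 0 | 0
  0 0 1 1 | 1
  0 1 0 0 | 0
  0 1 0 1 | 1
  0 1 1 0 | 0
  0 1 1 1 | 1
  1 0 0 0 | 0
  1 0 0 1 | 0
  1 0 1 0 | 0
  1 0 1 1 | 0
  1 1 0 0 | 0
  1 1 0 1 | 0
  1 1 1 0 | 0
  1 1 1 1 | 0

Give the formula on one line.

(((((b & a) | ~a) & d) & (c | b)) & (~d | ~a))

  (b & a) = 0000000000001111
  ~a = 1111111100000000
  ((b & a) | ~a) = 1111111100001111
  (((b & a) | ~a) & d) = 0101010100000101
  (c | b) = 0011111100111111
  ((((b & a) | ~a) & d) & (c | b)) = 0001010100000101
  ~d = 1010101010101010
  (~d | ~a) = 1111111110101010
  (((((b & a) | ~a) & d) & (c | b)) & (~d | ~a)) = 0001010100000000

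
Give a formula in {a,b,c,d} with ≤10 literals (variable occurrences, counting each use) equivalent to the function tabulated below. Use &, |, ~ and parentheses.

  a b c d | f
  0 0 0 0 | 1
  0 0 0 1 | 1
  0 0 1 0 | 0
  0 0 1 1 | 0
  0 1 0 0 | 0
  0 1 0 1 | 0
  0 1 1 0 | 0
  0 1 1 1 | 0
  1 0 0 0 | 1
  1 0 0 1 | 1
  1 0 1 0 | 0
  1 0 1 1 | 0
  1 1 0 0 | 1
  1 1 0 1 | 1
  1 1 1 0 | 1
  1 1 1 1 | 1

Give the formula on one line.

((~c | (b & ((d | c) | (~a & b)))) & (~b | (a & b)))

  ~c = 1100110011001100
  (d | c) = 0111011101110111
  ~a = 1111111100000000
  (~a & b) = 0000111100000000
  ((d | c) | (~a & b)) = 0111111101110111
  (b & ((d | c) | (~a & b))) = 0000111100000111
  (~c | (b & ((d | c) | (~a & b)))) = 1100111111001111
  ~b = 1111000011110000
  (a & b) = 0000000000001111
  (~b | (a & b)) = 1111000011111111
  ((~c | (b & ((d | c) | (~a & b)))) & (~b | (a & b))) = 1100000011001111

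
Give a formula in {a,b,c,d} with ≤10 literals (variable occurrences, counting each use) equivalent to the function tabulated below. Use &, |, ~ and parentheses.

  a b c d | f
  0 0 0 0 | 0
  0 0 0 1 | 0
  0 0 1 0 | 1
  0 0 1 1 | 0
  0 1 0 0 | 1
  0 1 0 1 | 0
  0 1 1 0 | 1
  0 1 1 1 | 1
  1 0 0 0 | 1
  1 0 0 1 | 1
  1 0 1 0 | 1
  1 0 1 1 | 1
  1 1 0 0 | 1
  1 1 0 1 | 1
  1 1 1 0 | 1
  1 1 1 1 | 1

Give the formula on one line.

(((c | (b & (~d | (~b & d)))) & (b | ~d)) | a)

  ~d = 1010101010101010
  ~b = 1111000011110000
  (~b & d) = 0101000001010000
  (~d | (~b & d)) = 1111101011111010
  (b & (~d | (~b & d))) = 0000101000001010
  (c | (b & (~d | (~b & d)))) = 0011101100111011
  (b | ~d) = 1010111110101111
  ((c | (b & (~d | (~b & d)))) & (b | ~d)) = 0010101100101011
  (((c | (b & (~d | (~b & d)))) & (b | ~d)) | a) = 0010101111111111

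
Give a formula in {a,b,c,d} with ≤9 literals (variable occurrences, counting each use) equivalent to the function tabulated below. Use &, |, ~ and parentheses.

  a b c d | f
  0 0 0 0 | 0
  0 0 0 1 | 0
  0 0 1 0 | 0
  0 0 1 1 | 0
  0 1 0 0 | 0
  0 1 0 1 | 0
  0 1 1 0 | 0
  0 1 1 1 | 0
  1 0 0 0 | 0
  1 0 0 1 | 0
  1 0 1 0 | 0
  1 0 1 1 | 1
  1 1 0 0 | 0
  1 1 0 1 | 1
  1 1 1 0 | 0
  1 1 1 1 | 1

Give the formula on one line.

  (d & a) = 0000000001010101
  ~a = 1111111100000000
  (~a | d) = 1111111101010101
  (c | b) = 0011111100111111
  ((~a | d) & (c | b)) = 0011111100010101
  ~c = 1100110011001100
  (~c & a) = 0000000011001100
  (d | (~c & a)) = 0101010111011101
  (((~a | d) & (c | b)) & (d | (~c & a))) = 0001010100010101
  ((d & a) & (((~a | d) & (c | b)) & (d | (~c & a)))) = 0000000000010101

((d & a) & (((~a | d) & (c | b)) & (d | (~c & a))))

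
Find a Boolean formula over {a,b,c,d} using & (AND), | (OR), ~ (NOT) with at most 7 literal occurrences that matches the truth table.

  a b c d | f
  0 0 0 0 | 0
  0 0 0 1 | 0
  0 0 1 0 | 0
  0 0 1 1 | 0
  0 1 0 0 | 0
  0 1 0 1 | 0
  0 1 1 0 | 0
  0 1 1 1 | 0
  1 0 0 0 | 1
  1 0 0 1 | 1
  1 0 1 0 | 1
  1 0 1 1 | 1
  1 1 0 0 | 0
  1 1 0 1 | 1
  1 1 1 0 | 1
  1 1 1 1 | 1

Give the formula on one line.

(a & ((((~b | c) | d) & ~c) | c))

  ~b = 1111000011110000
  (~b | c) = 1111001111110011
  ((~b | c) | d) = 1111011111110111
  ~c = 1100110011001100
  (((~b | c) | d) & ~c) = 1100010011000100
  ((((~b | c) | d) & ~c) | c) = 1111011111110111
  (a & ((((~b | c) | d) & ~c) | c)) = 0000000011110111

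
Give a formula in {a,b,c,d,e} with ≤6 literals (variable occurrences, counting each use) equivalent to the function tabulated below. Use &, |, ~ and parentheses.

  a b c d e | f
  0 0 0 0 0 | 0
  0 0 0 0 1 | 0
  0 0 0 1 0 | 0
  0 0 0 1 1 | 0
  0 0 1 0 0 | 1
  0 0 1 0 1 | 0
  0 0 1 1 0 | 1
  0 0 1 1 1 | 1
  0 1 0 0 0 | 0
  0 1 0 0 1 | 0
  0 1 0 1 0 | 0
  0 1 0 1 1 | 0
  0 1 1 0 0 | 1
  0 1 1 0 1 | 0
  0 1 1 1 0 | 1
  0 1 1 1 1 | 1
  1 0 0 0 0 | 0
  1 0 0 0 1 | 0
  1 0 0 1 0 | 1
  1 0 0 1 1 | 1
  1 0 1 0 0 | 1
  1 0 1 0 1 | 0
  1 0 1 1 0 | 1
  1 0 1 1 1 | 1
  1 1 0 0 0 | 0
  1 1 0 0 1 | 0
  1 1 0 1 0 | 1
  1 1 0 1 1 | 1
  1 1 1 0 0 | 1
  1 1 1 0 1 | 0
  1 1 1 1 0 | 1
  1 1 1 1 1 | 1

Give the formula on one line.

  ~e = 10101010101010101010101010101010
  (d | ~e) = 10111011101110111011101110111011
  (c | a) = 00001111000011111111111111111111
  ((c | a) & d) = 00000011000000110011001100110011
  (c | ((c | a) & d)) = 00001111000011110011111100111111
  ((d | ~e) & (c | ((c | a) & d))) = 00001011000010110011101100111011

((d | ~e) & (c | ((c | a) & d)))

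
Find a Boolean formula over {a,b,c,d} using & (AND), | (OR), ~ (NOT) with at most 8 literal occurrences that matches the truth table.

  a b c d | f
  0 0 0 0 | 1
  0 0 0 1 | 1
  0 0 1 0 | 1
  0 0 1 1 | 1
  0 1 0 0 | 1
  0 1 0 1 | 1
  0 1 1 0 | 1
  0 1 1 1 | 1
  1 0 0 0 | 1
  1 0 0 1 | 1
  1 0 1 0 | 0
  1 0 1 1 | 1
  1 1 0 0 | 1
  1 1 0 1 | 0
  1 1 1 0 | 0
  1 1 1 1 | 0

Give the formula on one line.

(((~b | ~d) | ~a) & (~a | ((d & a) | ~c)))

  ~b = 1111000011110000
  ~d = 1010101010101010
  (~b | ~d) = 1111101011111010
  ~a = 1111111100000000
  ((~b | ~d) | ~a) = 1111111111111010
  (d & a) = 0000000001010101
  ~c = 1100110011001100
  ((d & a) | ~c) = 1100110011011101
  (~a | ((d & a) | ~c)) = 1111111111011101
  (((~b | ~d) | ~a) & (~a | ((d & a) | ~c))) = 1111111111011000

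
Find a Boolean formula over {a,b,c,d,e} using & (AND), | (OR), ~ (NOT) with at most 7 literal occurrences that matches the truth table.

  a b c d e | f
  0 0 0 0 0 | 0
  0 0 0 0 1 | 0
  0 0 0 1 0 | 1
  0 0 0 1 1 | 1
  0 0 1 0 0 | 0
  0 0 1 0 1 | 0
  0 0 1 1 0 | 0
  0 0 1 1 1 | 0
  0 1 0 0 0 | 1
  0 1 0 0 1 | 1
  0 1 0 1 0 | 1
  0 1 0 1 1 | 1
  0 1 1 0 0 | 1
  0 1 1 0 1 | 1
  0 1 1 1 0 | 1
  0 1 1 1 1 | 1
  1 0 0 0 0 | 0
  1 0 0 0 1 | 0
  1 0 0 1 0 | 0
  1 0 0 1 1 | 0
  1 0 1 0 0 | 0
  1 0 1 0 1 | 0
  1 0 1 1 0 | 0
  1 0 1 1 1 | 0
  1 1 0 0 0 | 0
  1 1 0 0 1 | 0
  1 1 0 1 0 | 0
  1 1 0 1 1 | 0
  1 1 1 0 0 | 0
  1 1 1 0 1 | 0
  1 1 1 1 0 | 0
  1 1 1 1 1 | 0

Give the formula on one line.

  (d | b) = 00110011111111110011001111111111
  ~a = 11111111111111110000000000000000
  ((d | b) & ~a) = 00110011111111110000000000000000
  ~c = 11110000111100001111000011110000
  (b | ~c) = 11110000111111111111000011111111
  (((d | b) & ~a) & (b | ~c)) = 00110000111111110000000000000000

(((d | b) & ~a) & (b | ~c))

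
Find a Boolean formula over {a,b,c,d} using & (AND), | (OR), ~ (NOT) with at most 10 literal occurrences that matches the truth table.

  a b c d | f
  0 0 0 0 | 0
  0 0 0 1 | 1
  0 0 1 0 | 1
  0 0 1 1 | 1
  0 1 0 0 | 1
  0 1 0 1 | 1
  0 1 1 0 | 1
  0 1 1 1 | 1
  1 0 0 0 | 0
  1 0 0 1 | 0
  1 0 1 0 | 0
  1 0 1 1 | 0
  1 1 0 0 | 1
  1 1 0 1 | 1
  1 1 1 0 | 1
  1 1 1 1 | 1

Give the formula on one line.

((b | (c | (a | d))) & ((~a & ~b) | b))

  (a | d) = 0101010111111111
  (c | (a | d)) = 0111011111111111
  (b | (c | (a | d))) = 0111111111111111
  ~a = 1111111100000000
  ~b = 1111000011110000
  (~a & ~b) = 1111000000000000
  ((~a & ~b) | b) = 1111111100001111
  ((b | (c | (a | d))) & ((~a & ~b) | b)) = 0111111100001111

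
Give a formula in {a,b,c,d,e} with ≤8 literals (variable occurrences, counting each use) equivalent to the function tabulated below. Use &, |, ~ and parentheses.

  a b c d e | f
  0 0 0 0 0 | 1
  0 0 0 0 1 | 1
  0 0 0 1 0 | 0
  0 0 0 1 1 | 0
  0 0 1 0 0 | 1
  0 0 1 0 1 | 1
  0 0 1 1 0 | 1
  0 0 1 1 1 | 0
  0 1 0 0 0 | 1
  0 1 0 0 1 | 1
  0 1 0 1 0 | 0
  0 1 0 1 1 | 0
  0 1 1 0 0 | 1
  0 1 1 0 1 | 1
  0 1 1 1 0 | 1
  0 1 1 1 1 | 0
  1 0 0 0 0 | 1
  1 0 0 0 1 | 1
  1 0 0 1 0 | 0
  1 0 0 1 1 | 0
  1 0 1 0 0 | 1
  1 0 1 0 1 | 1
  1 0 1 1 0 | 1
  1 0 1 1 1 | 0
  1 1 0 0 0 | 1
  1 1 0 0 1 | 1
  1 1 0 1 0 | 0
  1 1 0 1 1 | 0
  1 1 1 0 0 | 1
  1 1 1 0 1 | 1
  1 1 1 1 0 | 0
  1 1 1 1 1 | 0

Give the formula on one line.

((c & (((~a | ~b) | e) & ~e)) | ~d)

  ~a = 11111111111111110000000000000000
  ~b = 11111111000000001111111100000000
  (~a | ~b) = 11111111111111111111111100000000
  ((~a | ~b) | e) = 11111111111111111111111101010101
  ~e = 10101010101010101010101010101010
  (((~a | ~b) | e) & ~e) = 10101010101010101010101000000000
  (c & (((~a | ~b) | e) & ~e)) = 00001010000010100000101000000000
  ~d = 11001100110011001100110011001100
  ((c & (((~a | ~b) | e) & ~e)) | ~d) = 11001110110011101100111011001100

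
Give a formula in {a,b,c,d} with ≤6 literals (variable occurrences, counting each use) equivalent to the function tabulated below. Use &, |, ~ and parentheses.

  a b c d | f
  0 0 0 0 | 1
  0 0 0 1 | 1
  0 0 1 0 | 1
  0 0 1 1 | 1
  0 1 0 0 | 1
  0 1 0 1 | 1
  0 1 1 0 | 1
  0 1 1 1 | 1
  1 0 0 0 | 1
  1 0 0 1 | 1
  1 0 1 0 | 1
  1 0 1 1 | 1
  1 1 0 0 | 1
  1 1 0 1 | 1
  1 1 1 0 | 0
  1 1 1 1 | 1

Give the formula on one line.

(d | ((c & ~a) | (~c | (~b & a))))

  ~a = 1111111100000000
  (c & ~a) = 0011001100000000
  ~c = 1100110011001100
  ~b = 1111000011110000
  (~b & a) = 0000000011110000
  (~c | (~b & a)) = 1100110011111100
  ((c & ~a) | (~c | (~b & a))) = 1111111111111100
  (d | ((c & ~a) | (~c | (~b & a)))) = 1111111111111101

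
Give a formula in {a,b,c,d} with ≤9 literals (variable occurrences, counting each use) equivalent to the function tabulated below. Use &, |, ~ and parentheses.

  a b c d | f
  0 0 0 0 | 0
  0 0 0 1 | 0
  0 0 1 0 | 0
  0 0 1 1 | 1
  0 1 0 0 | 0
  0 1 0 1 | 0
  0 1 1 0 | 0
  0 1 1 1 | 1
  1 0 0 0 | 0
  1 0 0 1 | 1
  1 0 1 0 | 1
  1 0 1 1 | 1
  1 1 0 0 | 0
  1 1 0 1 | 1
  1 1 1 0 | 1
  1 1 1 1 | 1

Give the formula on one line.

  ~a = 1111111100000000
  (d | ~a) = 1111111101010101
  ((d | ~a) | c) = 1111111101110111
  (a & ((d | ~a) | c)) = 0000000001110111
  (d | a) = 0101010111111111
  (c & (d | a)) = 0001000100110011
  ((a & ((d | ~a) | c)) | (c & (d | a))) = 0001000101110111

((a & ((d | ~a) | c)) | (c & (d | a)))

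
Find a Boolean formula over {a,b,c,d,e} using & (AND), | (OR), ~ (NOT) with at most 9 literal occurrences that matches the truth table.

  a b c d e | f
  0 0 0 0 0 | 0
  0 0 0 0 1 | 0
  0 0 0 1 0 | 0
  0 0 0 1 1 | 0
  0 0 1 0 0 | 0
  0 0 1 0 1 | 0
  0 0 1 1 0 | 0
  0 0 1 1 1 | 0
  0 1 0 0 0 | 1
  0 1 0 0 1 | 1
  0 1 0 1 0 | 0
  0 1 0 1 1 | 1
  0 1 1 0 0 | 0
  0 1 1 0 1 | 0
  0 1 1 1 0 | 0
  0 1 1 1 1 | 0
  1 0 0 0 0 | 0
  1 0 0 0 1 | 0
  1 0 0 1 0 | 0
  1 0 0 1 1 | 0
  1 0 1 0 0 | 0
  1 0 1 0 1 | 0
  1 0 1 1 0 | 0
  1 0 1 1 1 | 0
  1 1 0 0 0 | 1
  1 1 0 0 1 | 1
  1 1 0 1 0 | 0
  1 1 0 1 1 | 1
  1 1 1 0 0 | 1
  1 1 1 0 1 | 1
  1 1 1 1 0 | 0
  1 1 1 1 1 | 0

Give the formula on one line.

  ~c = 11110000111100001111000011110000
  (~c | a) = 11110000111100001111111111111111
  ~d = 11001100110011001100110011001100
  ~a = 11111111111111110000000000000000
  (b | ~a) = 11111111111111110000000011111111
  (e & ~c) = 01010000010100000101000001010000
  ~b = 11111111000000001111111100000000
  ((e & ~c) | ~b) = 11111111010100001111111101010000
  ((b | ~a) & ((e & ~c) | ~b)) = 11111111010100000000000001010000
  (~d | ((b | ~a) & ((e & ~c) | ~b))) = 11111111110111001100110011011100
  (b & (~d | ((b | ~a) & ((e & ~c) | ~b)))) = 00000000110111000000000011011100
  ((~c | a) & (b & (~d | ((b | ~a) & ((e & ~c) | ~b))))) = 00000000110100000000000011011100

((~c | a) & (b & (~d | ((b | ~a) & ((e & ~c) | ~b)))))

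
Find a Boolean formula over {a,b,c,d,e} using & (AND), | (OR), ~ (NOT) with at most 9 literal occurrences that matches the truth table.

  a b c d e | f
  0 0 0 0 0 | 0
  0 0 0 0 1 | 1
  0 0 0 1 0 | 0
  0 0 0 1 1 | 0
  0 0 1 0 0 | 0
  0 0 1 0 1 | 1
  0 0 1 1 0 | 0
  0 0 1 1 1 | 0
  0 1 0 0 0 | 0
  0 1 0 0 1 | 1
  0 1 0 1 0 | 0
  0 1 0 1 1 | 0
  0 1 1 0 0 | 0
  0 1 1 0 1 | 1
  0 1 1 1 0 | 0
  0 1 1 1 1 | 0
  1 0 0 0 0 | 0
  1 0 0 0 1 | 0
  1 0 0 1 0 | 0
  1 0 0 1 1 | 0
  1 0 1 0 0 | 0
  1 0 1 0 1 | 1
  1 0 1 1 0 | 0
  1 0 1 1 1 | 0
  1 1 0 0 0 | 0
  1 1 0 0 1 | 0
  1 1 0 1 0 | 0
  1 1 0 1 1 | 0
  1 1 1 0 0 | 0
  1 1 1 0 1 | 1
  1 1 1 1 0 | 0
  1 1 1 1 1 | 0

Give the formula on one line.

(((e & ~d) & (c | d)) | (~a & (e & ~d)))

  ~d = 11001100110011001100110011001100
  (e & ~d) = 01000100010001000100010001000100
  (c | d) = 00111111001111110011111100111111
  ((e & ~d) & (c | d)) = 00000100000001000000010000000100
  ~a = 11111111111111110000000000000000
  (~a & (e & ~d)) = 01000100010001000000000000000000
  (((e & ~d) & (c | d)) | (~a & (e & ~d))) = 01000100010001000000010000000100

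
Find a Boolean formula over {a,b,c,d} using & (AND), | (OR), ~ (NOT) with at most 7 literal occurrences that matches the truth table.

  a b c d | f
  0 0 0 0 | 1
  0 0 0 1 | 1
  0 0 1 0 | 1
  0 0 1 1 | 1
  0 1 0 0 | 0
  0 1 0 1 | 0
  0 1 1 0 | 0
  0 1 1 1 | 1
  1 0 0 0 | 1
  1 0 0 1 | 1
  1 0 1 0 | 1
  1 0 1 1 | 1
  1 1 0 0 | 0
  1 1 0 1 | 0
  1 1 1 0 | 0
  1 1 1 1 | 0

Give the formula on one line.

  ~a = 1111111100000000
  ~b = 1111000011110000
  (c & d) = 0001000100010001
  (~b | (c & d)) = 1111000111110001
  (d & (~b | (c & d))) = 0101000101010001
  (~a & (d & (~b | (c & d)))) = 0101000100000000
  ((~a & (d & (~b | (c & d)))) | ~b) = 1111000111110000

((~a & (d & (~b | (c & d)))) | ~b)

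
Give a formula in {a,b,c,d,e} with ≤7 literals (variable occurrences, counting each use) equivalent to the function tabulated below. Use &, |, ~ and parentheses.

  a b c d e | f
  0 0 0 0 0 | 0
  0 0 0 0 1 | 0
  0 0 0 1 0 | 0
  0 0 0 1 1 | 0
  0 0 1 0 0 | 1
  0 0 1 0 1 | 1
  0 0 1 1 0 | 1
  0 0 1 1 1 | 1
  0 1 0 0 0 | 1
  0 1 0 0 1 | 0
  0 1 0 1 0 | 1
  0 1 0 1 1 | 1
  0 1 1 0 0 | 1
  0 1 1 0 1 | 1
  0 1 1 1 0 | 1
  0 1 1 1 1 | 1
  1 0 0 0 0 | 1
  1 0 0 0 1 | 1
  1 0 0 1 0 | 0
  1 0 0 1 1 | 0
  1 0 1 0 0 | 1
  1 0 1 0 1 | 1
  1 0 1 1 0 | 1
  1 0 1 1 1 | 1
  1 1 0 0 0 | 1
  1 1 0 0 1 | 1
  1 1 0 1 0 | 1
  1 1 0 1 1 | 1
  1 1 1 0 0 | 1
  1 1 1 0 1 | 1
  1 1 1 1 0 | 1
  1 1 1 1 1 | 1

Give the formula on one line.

((c | ((~e | d) & b)) | (a & ~d))

  ~e = 10101010101010101010101010101010
  (~e | d) = 10111011101110111011101110111011
  ((~e | d) & b) = 00000000101110110000000010111011
  (c | ((~e | d) & b)) = 00001111101111110000111110111111
  ~d = 11001100110011001100110011001100
  (a & ~d) = 00000000000000001100110011001100
  ((c | ((~e | d) & b)) | (a & ~d)) = 00001111101111111100111111111111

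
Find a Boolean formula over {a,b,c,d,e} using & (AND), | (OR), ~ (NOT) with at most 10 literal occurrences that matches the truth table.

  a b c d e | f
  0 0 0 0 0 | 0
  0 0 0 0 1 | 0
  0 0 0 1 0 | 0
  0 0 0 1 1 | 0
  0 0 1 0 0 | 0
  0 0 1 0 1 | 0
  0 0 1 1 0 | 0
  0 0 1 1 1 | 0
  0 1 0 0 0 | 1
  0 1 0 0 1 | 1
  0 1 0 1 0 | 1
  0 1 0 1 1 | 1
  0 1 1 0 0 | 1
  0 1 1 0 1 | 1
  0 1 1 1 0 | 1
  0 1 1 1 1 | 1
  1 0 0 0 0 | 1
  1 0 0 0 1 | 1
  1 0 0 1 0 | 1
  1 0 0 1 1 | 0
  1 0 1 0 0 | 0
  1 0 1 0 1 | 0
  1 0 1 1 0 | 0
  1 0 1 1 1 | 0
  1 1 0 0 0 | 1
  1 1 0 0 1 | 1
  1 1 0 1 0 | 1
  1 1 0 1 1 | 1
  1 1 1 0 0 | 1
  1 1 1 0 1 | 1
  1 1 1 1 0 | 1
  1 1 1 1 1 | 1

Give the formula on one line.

  ~d = 11001100110011001100110011001100
  ~e = 10101010101010101010101010101010
  (~d | ~e) = 11101110111011101110111011101110
  ~c = 11110000111100001111000011110000
  ~b = 11111111000000001111111100000000
  (d | ~b) = 11111111001100111111111100110011
  (b | a) = 00000000111111111111111111111111
  ((d | ~b) & (b | a)) = 00000000001100111111111100110011
  (~c & ((d | ~b) & (b | a))) = 00000000001100001111000000110000
  ((~d | ~e) & (~c & ((d | ~b) & (b | a)))) = 00000000001000001110000000100000
  (((~d | ~e) & (~c & ((d | ~b) & (b | a)))) | b) = 00000000111111111110000011111111

(((~d | ~e) & (~c & ((d | ~b) & (b | a)))) | b)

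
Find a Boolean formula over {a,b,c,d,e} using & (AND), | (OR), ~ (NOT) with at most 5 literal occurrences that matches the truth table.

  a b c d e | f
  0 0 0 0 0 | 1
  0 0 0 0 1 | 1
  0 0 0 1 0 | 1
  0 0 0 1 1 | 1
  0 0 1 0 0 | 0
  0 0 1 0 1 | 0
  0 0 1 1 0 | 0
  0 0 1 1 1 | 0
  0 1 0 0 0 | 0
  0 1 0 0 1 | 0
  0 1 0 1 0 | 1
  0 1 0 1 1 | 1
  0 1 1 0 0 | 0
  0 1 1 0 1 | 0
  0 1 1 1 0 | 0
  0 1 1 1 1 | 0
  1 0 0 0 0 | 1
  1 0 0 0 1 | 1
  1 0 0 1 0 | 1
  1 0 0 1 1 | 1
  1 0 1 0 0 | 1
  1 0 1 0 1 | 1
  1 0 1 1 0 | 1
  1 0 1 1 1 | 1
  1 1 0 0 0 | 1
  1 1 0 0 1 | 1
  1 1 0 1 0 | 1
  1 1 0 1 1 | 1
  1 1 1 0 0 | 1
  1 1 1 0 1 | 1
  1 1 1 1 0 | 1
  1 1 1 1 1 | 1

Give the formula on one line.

(((d | ~b) & ~c) | a)

  ~b = 11111111000000001111111100000000
  (d | ~b) = 11111111001100111111111100110011
  ~c = 11110000111100001111000011110000
  ((d | ~b) & ~c) = 11110000001100001111000000110000
  (((d | ~b) & ~c) | a) = 11110000001100001111111111111111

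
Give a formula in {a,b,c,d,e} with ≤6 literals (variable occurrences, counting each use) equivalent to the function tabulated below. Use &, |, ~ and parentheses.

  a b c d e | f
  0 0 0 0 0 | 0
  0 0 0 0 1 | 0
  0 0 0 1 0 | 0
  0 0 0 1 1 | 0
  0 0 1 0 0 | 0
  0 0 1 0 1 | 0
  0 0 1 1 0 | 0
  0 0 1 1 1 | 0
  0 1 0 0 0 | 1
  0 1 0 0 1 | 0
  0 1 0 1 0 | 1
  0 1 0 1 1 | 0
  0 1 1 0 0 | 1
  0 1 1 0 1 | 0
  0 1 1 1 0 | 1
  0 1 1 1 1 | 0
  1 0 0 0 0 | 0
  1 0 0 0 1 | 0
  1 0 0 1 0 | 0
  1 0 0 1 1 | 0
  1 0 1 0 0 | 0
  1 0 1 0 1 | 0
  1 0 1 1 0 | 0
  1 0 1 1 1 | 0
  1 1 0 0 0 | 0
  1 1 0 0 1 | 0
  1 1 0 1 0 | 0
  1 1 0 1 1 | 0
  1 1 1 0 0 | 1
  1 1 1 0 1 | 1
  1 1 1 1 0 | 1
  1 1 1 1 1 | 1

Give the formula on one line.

(((c | ~a) & b) & (a | (~e & b)))

  ~a = 11111111111111110000000000000000
  (c | ~a) = 11111111111111110000111100001111
  ((c | ~a) & b) = 00000000111111110000000000001111
  ~e = 10101010101010101010101010101010
  (~e & b) = 00000000101010100000000010101010
  (a | (~e & b)) = 00000000101010101111111111111111
  (((c | ~a) & b) & (a | (~e & b))) = 00000000101010100000000000001111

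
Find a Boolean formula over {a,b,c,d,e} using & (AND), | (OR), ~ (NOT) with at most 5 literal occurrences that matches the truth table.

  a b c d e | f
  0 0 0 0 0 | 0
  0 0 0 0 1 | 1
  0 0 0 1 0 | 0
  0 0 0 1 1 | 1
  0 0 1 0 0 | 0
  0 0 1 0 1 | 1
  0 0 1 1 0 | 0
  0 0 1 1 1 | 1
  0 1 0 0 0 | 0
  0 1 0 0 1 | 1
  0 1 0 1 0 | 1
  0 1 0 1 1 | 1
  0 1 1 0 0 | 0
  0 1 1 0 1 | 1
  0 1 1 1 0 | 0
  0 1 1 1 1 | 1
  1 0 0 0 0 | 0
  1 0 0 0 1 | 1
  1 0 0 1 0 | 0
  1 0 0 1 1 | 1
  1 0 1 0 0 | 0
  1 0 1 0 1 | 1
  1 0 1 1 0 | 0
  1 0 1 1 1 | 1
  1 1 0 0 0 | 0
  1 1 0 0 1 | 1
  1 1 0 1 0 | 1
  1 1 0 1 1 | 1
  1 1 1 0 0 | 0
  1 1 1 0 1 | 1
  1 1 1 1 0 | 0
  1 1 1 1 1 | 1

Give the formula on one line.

  ~c = 11110000111100001111000011110000
  (~c & d) = 00110000001100000011000000110000
  ((~c & d) & b) = 00000000001100000000000000110000
  (((~c & d) & b) | e) = 01010101011101010101010101110101

(((~c & d) & b) | e)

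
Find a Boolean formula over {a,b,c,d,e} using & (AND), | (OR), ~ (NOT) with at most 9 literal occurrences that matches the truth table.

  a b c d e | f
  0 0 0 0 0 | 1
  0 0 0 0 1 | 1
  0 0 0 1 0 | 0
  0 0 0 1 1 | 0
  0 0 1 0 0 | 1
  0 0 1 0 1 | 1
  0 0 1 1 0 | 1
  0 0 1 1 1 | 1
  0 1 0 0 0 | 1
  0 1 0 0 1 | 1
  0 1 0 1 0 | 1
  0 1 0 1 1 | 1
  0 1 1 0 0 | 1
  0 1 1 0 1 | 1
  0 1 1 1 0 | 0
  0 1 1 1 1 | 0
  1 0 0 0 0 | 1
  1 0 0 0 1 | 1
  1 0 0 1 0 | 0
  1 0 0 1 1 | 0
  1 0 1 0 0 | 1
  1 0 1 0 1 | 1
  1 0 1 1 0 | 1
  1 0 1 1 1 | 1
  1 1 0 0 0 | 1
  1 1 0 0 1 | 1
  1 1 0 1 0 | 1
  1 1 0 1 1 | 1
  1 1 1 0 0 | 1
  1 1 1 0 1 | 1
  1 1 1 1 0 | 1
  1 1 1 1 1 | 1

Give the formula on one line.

(((a | ~c) & b) | (((e | b) & ~d) | ((c | ~d) & ~b)))

  ~c = 11110000111100001111000011110000
  (a | ~c) = 11110000111100001111111111111111
  ((a | ~c) & b) = 00000000111100000000000011111111
  (e | b) = 01010101111111110101010111111111
  ~d = 11001100110011001100110011001100
  ((e | b) & ~d) = 01000100110011000100010011001100
  (c | ~d) = 11001111110011111100111111001111
  ~b = 11111111000000001111111100000000
  ((c | ~d) & ~b) = 11001111000000001100111100000000
  (((e | b) & ~d) | ((c | ~d) & ~b)) = 11001111110011001100111111001100
  (((a | ~c) & b) | (((e | b) & ~d) | ((c | ~d) & ~b))) = 11001111111111001100111111111111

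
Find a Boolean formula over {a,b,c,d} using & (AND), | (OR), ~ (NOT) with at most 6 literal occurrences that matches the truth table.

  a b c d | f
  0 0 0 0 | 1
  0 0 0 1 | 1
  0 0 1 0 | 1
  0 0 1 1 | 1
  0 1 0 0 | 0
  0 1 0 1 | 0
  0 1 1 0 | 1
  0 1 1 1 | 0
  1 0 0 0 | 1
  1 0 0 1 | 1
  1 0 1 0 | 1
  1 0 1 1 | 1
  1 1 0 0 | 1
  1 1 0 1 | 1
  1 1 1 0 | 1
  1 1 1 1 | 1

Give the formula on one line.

(((~d & c) | (~a & ~b)) | a)

  ~d = 1010101010101010
  (~d & c) = 0010001000100010
  ~a = 1111111100000000
  ~b = 1111000011110000
  (~a & ~b) = 1111000000000000
  ((~d & c) | (~a & ~b)) = 1111001000100010
  (((~d & c) | (~a & ~b)) | a) = 1111001011111111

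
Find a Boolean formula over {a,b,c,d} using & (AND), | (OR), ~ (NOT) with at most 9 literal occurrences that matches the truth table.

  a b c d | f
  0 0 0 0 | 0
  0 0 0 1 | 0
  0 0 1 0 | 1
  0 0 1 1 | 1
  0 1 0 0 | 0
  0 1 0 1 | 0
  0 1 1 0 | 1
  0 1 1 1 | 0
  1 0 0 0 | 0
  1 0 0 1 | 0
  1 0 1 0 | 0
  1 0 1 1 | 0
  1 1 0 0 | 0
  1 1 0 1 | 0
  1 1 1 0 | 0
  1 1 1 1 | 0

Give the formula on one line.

  ~d = 1010101010101010
  (a | ~d) = 1010101011111111
  ~c = 1100110011001100
  (~c | b) = 1100111111001111
  ((~c | b) | d) = 1101111111011111
  ~b = 1111000011110000
  (c & ~b) = 0011000000110000
  (((~c | b) | d) & (c & ~b)) = 0001000000010000
  ((a | ~d) | (((~c | b) | d) & (c & ~b))) = 1011101011111111
  ~a = 1111111100000000
  (c & ~a) = 0011001100000000
  (((a | ~d) | (((~c | b) | d) & (c & ~b))) & (c & ~a)) = 0011001000000000

(((a | ~d) | (((~c | b) | d) & (c & ~b))) & (c & ~a))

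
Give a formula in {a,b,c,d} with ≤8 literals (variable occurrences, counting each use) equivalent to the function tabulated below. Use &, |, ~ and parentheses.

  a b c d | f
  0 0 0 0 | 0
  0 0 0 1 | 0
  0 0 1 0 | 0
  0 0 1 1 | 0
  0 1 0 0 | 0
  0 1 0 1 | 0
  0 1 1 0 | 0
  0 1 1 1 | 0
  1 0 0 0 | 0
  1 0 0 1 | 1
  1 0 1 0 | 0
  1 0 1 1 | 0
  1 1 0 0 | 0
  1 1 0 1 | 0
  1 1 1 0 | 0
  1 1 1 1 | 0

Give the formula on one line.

  ~b = 1111000011110000
  (~b & d) = 0101000001010000
  ~d = 1010101010101010
  ((~b & d) | ~d) = 1111101011111010
  ~c = 1100110011001100
  (((~b & d) | ~d) & ~c) = 1100100011001000
  (d & a) = 0000000001010101
  ((d & a) | c) = 0011001101110111
  ((((~b & d) | ~d) & ~c) & ((d & a) | c)) = 0000000001000000

((((~b & d) | ~d) & ~c) & ((d & a) | c))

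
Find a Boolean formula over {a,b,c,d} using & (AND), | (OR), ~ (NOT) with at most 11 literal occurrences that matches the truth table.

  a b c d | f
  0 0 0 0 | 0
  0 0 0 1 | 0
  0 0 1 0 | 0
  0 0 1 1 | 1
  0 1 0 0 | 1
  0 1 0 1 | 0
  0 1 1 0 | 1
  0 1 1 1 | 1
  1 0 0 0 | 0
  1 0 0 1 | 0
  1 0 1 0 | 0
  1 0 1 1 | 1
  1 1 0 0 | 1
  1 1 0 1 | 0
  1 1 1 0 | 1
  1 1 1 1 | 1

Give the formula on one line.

  ~c = 1100110011001100
  (~c | d) = 1101110111011101
  (c & (~c | d)) = 0001000100010001
  (b | d) = 0101111101011111
  ~d = 1010101010101010
  (b | ~c) = 1100111111001111
  (~d & (b | ~c)) = 1000101010001010
  ((b | d) & (~d & (b | ~c))) = 0000101000001010
  ((c & (~c | d)) | ((b | d) & (~d & (b | ~c)))) = 0001101100011011

((c & (~c | d)) | ((b | d) & (~d & (b | ~c))))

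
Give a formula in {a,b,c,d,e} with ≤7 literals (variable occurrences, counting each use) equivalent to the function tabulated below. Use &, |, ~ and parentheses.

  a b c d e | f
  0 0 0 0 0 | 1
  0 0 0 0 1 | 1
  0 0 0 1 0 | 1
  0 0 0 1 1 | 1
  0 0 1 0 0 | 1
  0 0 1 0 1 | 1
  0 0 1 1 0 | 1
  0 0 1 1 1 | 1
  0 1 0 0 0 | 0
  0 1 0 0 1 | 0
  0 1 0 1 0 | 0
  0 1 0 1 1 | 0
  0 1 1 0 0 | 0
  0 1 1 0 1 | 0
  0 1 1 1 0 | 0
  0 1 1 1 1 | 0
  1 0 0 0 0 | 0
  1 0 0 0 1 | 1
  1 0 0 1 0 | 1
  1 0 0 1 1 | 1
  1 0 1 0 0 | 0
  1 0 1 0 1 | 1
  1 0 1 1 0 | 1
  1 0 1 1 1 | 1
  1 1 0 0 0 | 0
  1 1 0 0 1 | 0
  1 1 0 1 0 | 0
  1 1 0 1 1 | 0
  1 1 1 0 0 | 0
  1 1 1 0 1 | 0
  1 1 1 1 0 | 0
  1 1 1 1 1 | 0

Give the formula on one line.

  ~d = 11001100110011001100110011001100
  (e & ~d) = 01000100010001000100010001000100
  ~a = 11111111111111110000000000000000
  ((e & ~d) | ~a) = 11111111111111110100010001000100
  (((e & ~d) | ~a) | d) = 11111111111111110111011101110111
  ~b = 11111111000000001111111100000000
  ((((e & ~d) | ~a) | d) & ~b) = 11111111000000000111011100000000

((((e & ~d) | ~a) | d) & ~b)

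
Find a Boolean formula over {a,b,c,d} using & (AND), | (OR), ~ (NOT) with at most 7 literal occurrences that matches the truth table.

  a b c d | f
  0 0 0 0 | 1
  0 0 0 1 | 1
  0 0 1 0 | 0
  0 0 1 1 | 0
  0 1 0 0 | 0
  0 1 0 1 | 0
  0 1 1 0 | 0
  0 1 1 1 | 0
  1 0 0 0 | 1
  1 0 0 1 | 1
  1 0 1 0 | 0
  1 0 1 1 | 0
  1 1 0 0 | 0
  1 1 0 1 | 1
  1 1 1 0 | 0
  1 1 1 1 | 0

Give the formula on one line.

(~c & (~b | ((d & a) | c)))

  ~c = 1100110011001100
  ~b = 1111000011110000
  (d & a) = 0000000001010101
  ((d & a) | c) = 0011001101110111
  (~b | ((d & a) | c)) = 1111001111110111
  (~c & (~b | ((d & a) | c))) = 1100000011000100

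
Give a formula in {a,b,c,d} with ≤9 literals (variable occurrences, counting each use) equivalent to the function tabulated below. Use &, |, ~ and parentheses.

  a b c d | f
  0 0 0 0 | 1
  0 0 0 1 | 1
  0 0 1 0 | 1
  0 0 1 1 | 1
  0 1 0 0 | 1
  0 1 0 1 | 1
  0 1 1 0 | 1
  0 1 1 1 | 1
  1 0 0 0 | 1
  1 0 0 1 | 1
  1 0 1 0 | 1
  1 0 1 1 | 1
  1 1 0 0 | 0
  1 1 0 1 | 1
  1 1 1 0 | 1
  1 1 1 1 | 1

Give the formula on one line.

((d | ((~b | ~a) & ((d | ~c) & (~d | a)))) | (c | d))

  ~b = 1111000011110000
  ~a = 1111111100000000
  (~b | ~a) = 1111111111110000
  ~c = 1100110011001100
  (d | ~c) = 1101110111011101
  ~d = 1010101010101010
  (~d | a) = 1010101011111111
  ((d | ~c) & (~d | a)) = 1000100011011101
  ((~b | ~a) & ((d | ~c) & (~d | a))) = 1000100011010000
  (d | ((~b | ~a) & ((d | ~c) & (~d | a)))) = 1101110111010101
  (c | d) = 0111011101110111
  ((d | ((~b | ~a) & ((d | ~c) & (~d | a)))) | (c | d)) = 1111111111110111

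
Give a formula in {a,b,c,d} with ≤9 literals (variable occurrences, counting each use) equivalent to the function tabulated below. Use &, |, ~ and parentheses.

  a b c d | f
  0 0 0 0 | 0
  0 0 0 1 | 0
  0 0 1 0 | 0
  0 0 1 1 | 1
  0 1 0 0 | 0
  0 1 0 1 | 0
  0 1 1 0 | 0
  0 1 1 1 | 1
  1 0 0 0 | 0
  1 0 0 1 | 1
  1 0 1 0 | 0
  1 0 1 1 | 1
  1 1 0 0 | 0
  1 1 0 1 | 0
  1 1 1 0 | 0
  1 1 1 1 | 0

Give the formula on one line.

  ~b = 1111000011110000
  (~b & c) = 0011000000110000
  (a | (~b & c)) = 0011000011111111
  (~b & d) = 0101000001010000
  ((a | (~b & c)) & (~b & d)) = 0001000001010000
  ~a = 1111111100000000
  (~a | ~b) = 1111111111110000
  ((~a | ~b) & c) = 0011001100110000
  (d & ((~a | ~b) & c)) = 0001000100010000
  (((a | (~b & c)) & (~b & d)) | (d & ((~a | ~b) & c))) = 0001000101010000

(((a | (~b & c)) & (~b & d)) | (d & ((~a | ~b) & c)))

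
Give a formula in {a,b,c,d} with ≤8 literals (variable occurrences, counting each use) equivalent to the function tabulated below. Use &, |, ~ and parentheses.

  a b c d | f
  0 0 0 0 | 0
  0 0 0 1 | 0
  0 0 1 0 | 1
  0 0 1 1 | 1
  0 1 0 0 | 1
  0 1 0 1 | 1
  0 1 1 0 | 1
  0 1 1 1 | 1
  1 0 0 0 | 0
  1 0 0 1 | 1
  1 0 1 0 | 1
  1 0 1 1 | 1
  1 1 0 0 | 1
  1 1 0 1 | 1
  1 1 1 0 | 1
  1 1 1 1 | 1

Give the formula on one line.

((c | b) | ((d | b) & (a | (d & b))))

  (c | b) = 0011111100111111
  (d | b) = 0101111101011111
  (d & b) = 0000010100000101
  (a | (d & b)) = 0000010111111111
  ((d | b) & (a | (d & b))) = 0000010101011111
  ((c | b) | ((d | b) & (a | (d & b)))) = 0011111101111111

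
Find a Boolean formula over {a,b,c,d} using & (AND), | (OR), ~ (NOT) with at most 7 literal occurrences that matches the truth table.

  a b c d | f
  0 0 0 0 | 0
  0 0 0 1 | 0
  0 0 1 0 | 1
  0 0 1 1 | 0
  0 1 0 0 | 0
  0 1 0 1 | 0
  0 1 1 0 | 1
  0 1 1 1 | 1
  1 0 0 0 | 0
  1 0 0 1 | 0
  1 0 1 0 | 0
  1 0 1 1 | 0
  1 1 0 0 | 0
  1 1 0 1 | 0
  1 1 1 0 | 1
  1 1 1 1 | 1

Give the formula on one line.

  ~d = 1010101010101010
  ~a = 1111111100000000
  (~d & ~a) = 1010101000000000
  ((~d & ~a) | b) = 1010111100001111
  (c & ((~d & ~a) | b)) = 0010001100000011

(c & ((~d & ~a) | b))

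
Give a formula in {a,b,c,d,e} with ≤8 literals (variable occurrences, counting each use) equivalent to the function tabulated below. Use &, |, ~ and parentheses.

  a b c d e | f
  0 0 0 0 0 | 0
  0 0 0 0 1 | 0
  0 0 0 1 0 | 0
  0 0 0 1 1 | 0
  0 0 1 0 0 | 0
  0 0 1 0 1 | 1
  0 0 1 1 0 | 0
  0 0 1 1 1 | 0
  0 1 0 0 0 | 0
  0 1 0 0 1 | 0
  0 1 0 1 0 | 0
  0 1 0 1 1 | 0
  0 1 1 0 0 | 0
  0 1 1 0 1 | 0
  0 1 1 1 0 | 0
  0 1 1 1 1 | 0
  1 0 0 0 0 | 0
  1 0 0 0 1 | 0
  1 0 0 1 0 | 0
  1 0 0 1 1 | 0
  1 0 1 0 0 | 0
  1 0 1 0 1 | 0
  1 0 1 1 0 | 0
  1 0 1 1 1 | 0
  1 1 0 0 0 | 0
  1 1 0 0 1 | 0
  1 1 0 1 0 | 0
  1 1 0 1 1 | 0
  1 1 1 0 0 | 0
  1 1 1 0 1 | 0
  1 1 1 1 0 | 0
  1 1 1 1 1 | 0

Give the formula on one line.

(((b | ~d) & (c & (~a & ~b))) & (e | d))

  ~d = 11001100110011001100110011001100
  (b | ~d) = 11001100111111111100110011111111
  ~a = 11111111111111110000000000000000
  ~b = 11111111000000001111111100000000
  (~a & ~b) = 11111111000000000000000000000000
  (c & (~a & ~b)) = 00001111000000000000000000000000
  ((b | ~d) & (c & (~a & ~b))) = 00001100000000000000000000000000
  (e | d) = 01110111011101110111011101110111
  (((b | ~d) & (c & (~a & ~b))) & (e | d)) = 00000100000000000000000000000000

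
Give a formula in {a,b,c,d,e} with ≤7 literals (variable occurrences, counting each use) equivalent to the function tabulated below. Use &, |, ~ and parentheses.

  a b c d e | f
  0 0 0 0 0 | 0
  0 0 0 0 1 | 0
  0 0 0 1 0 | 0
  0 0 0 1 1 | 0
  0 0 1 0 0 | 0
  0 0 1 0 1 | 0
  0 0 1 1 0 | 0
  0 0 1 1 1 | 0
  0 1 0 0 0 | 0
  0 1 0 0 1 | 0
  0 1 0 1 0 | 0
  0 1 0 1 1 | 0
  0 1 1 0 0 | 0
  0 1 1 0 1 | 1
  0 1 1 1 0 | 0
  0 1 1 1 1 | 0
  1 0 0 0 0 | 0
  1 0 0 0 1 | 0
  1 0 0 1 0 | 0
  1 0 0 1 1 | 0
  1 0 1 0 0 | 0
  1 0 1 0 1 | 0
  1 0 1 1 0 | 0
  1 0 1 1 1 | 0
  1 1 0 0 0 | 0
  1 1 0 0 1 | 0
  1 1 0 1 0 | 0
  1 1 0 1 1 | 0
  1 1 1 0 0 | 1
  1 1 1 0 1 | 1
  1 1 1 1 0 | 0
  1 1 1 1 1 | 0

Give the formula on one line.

((((e | a) & c) | (d & a)) & (b & ~d))

  (e | a) = 01010101010101011111111111111111
  ((e | a) & c) = 00000101000001010000111100001111
  (d & a) = 00000000000000000011001100110011
  (((e | a) & c) | (d & a)) = 00000101000001010011111100111111
  ~d = 11001100110011001100110011001100
  (b & ~d) = 00000000110011000000000011001100
  ((((e | a) & c) | (d & a)) & (b & ~d)) = 00000000000001000000000000001100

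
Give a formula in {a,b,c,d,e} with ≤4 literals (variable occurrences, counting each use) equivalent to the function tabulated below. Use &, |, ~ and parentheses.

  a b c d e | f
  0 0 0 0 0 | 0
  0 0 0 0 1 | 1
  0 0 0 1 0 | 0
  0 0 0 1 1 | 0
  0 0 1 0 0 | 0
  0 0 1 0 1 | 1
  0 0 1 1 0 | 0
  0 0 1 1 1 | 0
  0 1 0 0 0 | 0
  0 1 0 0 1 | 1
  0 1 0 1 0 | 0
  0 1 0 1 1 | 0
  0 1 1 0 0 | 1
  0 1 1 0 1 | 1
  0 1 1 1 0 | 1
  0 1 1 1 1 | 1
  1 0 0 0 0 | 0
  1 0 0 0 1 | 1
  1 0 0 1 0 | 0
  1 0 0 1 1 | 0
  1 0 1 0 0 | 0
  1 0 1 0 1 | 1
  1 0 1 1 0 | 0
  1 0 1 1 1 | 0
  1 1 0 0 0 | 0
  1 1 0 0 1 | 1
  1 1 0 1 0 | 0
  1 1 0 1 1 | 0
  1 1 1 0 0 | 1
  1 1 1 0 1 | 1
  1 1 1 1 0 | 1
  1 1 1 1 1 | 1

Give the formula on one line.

  ~d = 11001100110011001100110011001100
  (~d & e) = 01000100010001000100010001000100
  (c & b) = 00000000000011110000000000001111
  ((~d & e) | (c & b)) = 01000100010011110100010001001111

((~d & e) | (c & b))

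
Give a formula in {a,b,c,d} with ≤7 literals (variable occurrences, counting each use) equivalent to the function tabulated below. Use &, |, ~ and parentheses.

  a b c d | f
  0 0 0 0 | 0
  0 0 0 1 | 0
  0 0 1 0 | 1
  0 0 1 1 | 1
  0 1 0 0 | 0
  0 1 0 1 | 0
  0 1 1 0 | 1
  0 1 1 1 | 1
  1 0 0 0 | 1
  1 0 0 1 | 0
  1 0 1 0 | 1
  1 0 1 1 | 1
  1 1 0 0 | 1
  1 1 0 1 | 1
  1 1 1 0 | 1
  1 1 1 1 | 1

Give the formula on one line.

  ~d = 1010101010101010
  (b | ~d) = 1010111110101111
  ((b | ~d) & a) = 0000000010101111
  (c | ((b | ~d) & a)) = 0011001110111111
  ~c = 1100110011001100
  (d | ~c) = 1101110111011101
  ((c | ((b | ~d) & a)) & (d | ~c)) = 0001000110011101
  (c | ((c | ((b | ~d) & a)) & (d | ~c))) = 0011001110111111

(c | ((c | ((b | ~d) & a)) & (d | ~c)))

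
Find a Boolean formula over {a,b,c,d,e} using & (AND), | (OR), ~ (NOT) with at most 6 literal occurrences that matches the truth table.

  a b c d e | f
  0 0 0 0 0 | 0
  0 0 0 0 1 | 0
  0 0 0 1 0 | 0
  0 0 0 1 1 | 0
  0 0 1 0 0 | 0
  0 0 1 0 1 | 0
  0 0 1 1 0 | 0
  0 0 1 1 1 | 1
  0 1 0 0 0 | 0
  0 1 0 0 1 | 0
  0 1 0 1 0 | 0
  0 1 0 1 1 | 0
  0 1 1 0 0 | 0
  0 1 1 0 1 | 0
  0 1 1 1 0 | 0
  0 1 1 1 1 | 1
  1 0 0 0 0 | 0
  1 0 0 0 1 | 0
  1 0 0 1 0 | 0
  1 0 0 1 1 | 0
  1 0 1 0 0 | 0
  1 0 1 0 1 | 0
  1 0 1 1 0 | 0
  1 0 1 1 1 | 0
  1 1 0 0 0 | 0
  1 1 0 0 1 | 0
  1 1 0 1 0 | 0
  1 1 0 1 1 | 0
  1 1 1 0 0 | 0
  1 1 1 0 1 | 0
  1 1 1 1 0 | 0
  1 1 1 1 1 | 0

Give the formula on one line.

(e & (((~d | c) & ~a) & d))

  ~d = 11001100110011001100110011001100
  (~d | c) = 11001111110011111100111111001111
  ~a = 11111111111111110000000000000000
  ((~d | c) & ~a) = 11001111110011110000000000000000
  (((~d | c) & ~a) & d) = 00000011000000110000000000000000
  (e & (((~d | c) & ~a) & d)) = 00000001000000010000000000000000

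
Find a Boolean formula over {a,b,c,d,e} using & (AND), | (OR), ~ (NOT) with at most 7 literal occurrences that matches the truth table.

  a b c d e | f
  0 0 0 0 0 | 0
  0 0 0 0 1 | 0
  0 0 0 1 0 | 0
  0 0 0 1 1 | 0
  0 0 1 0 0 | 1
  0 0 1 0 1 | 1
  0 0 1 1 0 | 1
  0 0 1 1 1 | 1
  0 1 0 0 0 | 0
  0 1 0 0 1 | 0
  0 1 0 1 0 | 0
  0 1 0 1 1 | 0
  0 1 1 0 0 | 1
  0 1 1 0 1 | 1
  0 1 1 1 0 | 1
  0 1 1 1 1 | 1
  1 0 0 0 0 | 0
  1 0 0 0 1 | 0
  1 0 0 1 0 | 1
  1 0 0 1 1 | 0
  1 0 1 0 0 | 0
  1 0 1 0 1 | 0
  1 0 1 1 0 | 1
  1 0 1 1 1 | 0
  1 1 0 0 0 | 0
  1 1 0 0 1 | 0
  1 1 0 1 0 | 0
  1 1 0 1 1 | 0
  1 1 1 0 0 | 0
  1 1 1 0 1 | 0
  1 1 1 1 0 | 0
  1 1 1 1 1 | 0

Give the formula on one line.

  ~b = 11111111000000001111111100000000
  ~e = 10101010101010101010101010101010
  (a & ~e) = 00000000000000001010101010101010
  (~b & (a & ~e)) = 00000000000000001010101000000000
  (d & (~b & (a & ~e))) = 00000000000000000010001000000000
  ~a = 11111111111111110000000000000000
  (a | c) = 00001111000011111111111111111111
  (~a & (a | c)) = 00001111000011110000000000000000
  ((d & (~b & (a & ~e))) | (~a & (a | c))) = 00001111000011110010001000000000

((d & (~b & (a & ~e))) | (~a & (a | c)))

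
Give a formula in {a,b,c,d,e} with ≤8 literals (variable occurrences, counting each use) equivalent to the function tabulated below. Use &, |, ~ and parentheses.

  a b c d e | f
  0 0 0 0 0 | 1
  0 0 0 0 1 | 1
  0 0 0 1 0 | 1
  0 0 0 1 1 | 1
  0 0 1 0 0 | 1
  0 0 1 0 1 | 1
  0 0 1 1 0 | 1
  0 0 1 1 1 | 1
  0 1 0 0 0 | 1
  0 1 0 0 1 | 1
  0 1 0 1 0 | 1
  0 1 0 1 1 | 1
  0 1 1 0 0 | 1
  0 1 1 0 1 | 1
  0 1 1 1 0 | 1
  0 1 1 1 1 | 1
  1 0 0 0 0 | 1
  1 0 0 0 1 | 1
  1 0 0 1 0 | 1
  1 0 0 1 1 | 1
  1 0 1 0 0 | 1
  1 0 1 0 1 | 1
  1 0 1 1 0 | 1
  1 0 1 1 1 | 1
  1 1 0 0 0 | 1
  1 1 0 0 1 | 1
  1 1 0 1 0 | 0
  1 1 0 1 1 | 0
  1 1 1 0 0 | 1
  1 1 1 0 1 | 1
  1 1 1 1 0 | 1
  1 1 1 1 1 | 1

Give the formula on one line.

  ~d = 11001100110011001100110011001100
  (~d | c) = 11001111110011111100111111001111
  ~a = 11111111111111110000000000000000
  (c & d) = 00000011000000110000001100000011
  (~a | (c & d)) = 11111111111111110000001100000011
  ~b = 11111111000000001111111100000000
  (~a | ~b) = 11111111111111111111111100000000
  ((~a | (c & d)) | (~a | ~b)) = 11111111111111111111111100000011
  ((~d | c) | ((~a | (c & d)) | (~a | ~b))) = 11111111111111111111111111001111

((~d | c) | ((~a | (c & d)) | (~a | ~b)))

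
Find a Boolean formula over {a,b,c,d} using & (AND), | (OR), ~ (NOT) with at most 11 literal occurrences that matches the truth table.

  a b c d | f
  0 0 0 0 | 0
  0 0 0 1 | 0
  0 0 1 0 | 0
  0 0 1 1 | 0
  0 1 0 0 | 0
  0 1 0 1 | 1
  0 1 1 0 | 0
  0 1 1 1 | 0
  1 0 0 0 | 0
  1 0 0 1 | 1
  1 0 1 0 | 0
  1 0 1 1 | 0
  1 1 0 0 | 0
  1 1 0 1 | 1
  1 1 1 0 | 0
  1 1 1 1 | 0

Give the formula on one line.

((((d & a) | (~c | ~b)) & ((a & d) | (d & b))) & ~c)

  (d & a) = 0000000001010101
  ~c = 1100110011001100
  ~b = 1111000011110000
  (~c | ~b) = 1111110011111100
  ((d & a) | (~c | ~b)) = 1111110011111101
  (a & d) = 0000000001010101
  (d & b) = 0000010100000101
  ((a & d) | (d & b)) = 0000010101010101
  (((d & a) | (~c | ~b)) & ((a & d) | (d & b))) = 0000010001010101
  ((((d & a) | (~c | ~b)) & ((a & d) | (d & b))) & ~c) = 0000010001000100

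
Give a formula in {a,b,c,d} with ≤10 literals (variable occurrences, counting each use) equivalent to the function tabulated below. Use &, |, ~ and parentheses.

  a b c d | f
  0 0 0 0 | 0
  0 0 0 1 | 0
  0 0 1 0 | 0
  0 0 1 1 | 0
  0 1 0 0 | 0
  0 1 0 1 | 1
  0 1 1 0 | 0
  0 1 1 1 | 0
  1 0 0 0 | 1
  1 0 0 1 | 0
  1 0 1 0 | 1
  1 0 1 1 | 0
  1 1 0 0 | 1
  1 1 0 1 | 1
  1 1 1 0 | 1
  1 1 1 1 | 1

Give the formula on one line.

((~d | (b & d)) & ((d & (~c | a)) | a))

  ~d = 1010101010101010
  (b & d) = 0000010100000101
  (~d | (b & d)) = 1010111110101111
  ~c = 1100110011001100
  (~c | a) = 1100110011111111
  (d & (~c | a)) = 0100010001010101
  ((d & (~c | a)) | a) = 0100010011111111
  ((~d | (b & d)) & ((d & (~c | a)) | a)) = 0000010010101111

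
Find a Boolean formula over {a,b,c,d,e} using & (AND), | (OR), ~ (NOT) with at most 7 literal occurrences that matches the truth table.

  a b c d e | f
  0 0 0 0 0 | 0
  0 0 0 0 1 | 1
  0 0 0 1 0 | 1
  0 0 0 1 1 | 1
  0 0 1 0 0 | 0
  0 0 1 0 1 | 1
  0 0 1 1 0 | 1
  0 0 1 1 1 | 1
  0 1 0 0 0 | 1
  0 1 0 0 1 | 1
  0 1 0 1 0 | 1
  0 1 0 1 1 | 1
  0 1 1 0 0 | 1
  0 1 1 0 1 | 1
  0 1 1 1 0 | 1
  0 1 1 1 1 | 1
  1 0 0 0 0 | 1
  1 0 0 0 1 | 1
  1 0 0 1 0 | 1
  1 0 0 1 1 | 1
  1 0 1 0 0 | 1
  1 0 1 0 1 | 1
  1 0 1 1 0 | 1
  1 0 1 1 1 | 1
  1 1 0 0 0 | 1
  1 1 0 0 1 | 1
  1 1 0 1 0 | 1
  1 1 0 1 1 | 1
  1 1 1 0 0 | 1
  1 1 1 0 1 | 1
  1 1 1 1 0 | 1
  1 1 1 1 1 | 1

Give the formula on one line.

  (a | e) = 01010101010101011111111111111111
  (d | (a | e)) = 01110111011101111111111111111111
  ((d | (a | e)) | b) = 01110111111111111111111111111111

((d | (a | e)) | b)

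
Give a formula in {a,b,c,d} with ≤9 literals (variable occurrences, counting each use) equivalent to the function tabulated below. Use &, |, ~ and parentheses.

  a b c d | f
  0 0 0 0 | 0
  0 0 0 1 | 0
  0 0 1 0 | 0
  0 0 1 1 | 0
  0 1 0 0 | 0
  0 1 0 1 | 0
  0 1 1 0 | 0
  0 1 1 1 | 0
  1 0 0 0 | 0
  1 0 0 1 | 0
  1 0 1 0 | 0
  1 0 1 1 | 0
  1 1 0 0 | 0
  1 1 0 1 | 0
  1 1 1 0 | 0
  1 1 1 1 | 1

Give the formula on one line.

(((~d | b) & c) & ((b & a) & (~b | d)))

  ~d = 1010101010101010
  (~d | b) = 1010111110101111
  ((~d | b) & c) = 0010001100100011
  (b & a) = 0000000000001111
  ~b = 1111000011110000
  (~b | d) = 1111010111110101
  ((b & a) & (~b | d)) = 0000000000000101
  (((~d | b) & c) & ((b & a) & (~b | d))) = 0000000000000001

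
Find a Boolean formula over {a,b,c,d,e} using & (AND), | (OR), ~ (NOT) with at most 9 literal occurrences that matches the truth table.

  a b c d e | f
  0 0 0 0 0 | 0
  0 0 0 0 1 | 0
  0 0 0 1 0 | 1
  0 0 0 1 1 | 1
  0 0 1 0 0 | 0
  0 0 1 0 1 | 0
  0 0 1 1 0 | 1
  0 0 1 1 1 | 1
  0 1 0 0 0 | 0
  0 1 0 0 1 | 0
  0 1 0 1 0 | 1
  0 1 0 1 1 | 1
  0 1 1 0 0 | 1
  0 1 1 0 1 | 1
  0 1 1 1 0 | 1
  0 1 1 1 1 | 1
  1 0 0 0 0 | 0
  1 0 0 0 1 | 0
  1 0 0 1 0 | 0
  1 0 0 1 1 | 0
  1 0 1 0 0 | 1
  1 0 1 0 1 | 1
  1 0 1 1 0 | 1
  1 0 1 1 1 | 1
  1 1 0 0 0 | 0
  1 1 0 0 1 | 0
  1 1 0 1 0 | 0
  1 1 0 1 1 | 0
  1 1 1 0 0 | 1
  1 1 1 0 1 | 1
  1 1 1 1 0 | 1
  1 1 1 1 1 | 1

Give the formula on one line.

((~a & d) | (c & ((b | a) & ((~a | c) | (d | ~b)))))

  ~a = 11111111111111110000000000000000
  (~a & d) = 00110011001100110000000000000000
  (b | a) = 00000000111111111111111111111111
  (~a | c) = 11111111111111110000111100001111
  ~b = 11111111000000001111111100000000
  (d | ~b) = 11111111001100111111111100110011
  ((~a | c) | (d | ~b)) = 11111111111111111111111100111111
  ((b | a) & ((~a | c) | (d | ~b))) = 00000000111111111111111100111111
  (c & ((b | a) & ((~a | c) | (d | ~b)))) = 00000000000011110000111100001111
  ((~a & d) | (c & ((b | a) & ((~a | c) | (d | ~b))))) = 00110011001111110000111100001111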